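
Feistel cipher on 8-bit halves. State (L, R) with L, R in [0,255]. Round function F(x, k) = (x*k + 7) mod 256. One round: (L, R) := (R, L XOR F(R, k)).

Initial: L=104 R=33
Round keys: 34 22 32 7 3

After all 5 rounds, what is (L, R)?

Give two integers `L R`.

Answer: 141 40

Derivation:
Round 1 (k=34): L=33 R=1
Round 2 (k=22): L=1 R=60
Round 3 (k=32): L=60 R=134
Round 4 (k=7): L=134 R=141
Round 5 (k=3): L=141 R=40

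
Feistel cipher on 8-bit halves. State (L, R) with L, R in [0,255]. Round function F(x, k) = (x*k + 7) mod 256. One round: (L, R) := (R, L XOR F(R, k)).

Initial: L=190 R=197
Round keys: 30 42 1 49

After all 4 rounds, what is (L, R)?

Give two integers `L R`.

Answer: 164 107

Derivation:
Round 1 (k=30): L=197 R=163
Round 2 (k=42): L=163 R=0
Round 3 (k=1): L=0 R=164
Round 4 (k=49): L=164 R=107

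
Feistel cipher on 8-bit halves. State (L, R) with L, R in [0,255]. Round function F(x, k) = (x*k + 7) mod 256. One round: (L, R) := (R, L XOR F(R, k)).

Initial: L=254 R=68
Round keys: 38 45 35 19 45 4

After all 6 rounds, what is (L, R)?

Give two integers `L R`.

Answer: 90 150

Derivation:
Round 1 (k=38): L=68 R=225
Round 2 (k=45): L=225 R=208
Round 3 (k=35): L=208 R=150
Round 4 (k=19): L=150 R=249
Round 5 (k=45): L=249 R=90
Round 6 (k=4): L=90 R=150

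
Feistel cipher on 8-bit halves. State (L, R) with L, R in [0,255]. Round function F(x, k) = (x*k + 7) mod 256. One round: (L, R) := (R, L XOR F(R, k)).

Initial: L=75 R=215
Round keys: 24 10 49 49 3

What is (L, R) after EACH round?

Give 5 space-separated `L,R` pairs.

Answer: 215,100 100,56 56,219 219,202 202,190

Derivation:
Round 1 (k=24): L=215 R=100
Round 2 (k=10): L=100 R=56
Round 3 (k=49): L=56 R=219
Round 4 (k=49): L=219 R=202
Round 5 (k=3): L=202 R=190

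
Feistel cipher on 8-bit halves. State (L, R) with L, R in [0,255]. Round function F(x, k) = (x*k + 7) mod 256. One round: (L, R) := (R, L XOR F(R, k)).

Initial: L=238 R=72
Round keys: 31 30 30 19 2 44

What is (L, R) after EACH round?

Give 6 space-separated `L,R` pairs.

Answer: 72,81 81,205 205,92 92,22 22,111 111,13

Derivation:
Round 1 (k=31): L=72 R=81
Round 2 (k=30): L=81 R=205
Round 3 (k=30): L=205 R=92
Round 4 (k=19): L=92 R=22
Round 5 (k=2): L=22 R=111
Round 6 (k=44): L=111 R=13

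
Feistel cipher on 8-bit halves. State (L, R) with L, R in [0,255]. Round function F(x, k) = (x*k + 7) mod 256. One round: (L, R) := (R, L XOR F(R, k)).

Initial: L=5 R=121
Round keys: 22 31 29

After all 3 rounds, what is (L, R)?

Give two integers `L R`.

Round 1 (k=22): L=121 R=104
Round 2 (k=31): L=104 R=230
Round 3 (k=29): L=230 R=125

Answer: 230 125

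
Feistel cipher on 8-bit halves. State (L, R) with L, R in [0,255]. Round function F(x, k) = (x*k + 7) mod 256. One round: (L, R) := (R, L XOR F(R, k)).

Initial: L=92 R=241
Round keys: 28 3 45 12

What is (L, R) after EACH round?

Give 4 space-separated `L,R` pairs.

Round 1 (k=28): L=241 R=63
Round 2 (k=3): L=63 R=53
Round 3 (k=45): L=53 R=103
Round 4 (k=12): L=103 R=238

Answer: 241,63 63,53 53,103 103,238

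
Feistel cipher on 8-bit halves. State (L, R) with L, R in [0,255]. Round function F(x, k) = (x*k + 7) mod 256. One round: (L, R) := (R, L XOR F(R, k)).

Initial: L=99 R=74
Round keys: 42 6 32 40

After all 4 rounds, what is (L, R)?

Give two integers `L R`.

Answer: 239 162

Derivation:
Round 1 (k=42): L=74 R=72
Round 2 (k=6): L=72 R=253
Round 3 (k=32): L=253 R=239
Round 4 (k=40): L=239 R=162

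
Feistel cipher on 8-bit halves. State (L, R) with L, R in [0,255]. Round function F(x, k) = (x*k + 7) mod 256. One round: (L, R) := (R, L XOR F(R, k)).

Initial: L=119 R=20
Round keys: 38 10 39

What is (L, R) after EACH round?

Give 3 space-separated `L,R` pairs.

Round 1 (k=38): L=20 R=136
Round 2 (k=10): L=136 R=67
Round 3 (k=39): L=67 R=180

Answer: 20,136 136,67 67,180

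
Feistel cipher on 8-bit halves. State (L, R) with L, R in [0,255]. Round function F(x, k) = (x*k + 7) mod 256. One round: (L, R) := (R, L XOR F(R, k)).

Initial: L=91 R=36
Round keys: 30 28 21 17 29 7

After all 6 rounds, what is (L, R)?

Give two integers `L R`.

Answer: 155 206

Derivation:
Round 1 (k=30): L=36 R=100
Round 2 (k=28): L=100 R=211
Round 3 (k=21): L=211 R=50
Round 4 (k=17): L=50 R=138
Round 5 (k=29): L=138 R=155
Round 6 (k=7): L=155 R=206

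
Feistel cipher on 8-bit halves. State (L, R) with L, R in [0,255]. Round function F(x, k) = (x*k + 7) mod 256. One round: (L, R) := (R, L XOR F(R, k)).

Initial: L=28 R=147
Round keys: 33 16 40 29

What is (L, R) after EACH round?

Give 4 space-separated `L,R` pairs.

Round 1 (k=33): L=147 R=230
Round 2 (k=16): L=230 R=244
Round 3 (k=40): L=244 R=193
Round 4 (k=29): L=193 R=16

Answer: 147,230 230,244 244,193 193,16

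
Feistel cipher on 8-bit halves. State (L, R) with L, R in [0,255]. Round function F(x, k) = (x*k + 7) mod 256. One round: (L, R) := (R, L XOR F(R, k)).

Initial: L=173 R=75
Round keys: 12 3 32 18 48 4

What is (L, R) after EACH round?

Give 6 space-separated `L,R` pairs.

Round 1 (k=12): L=75 R=38
Round 2 (k=3): L=38 R=50
Round 3 (k=32): L=50 R=97
Round 4 (k=18): L=97 R=235
Round 5 (k=48): L=235 R=118
Round 6 (k=4): L=118 R=52

Answer: 75,38 38,50 50,97 97,235 235,118 118,52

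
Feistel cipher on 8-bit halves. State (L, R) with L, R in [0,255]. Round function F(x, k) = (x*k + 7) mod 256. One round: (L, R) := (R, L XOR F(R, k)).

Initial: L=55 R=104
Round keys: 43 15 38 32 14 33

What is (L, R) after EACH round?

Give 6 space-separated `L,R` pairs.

Round 1 (k=43): L=104 R=72
Round 2 (k=15): L=72 R=87
Round 3 (k=38): L=87 R=185
Round 4 (k=32): L=185 R=112
Round 5 (k=14): L=112 R=158
Round 6 (k=33): L=158 R=21

Answer: 104,72 72,87 87,185 185,112 112,158 158,21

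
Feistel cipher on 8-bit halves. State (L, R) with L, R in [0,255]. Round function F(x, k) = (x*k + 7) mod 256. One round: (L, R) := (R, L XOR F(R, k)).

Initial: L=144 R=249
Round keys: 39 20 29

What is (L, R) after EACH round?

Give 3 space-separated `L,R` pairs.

Answer: 249,102 102,6 6,211

Derivation:
Round 1 (k=39): L=249 R=102
Round 2 (k=20): L=102 R=6
Round 3 (k=29): L=6 R=211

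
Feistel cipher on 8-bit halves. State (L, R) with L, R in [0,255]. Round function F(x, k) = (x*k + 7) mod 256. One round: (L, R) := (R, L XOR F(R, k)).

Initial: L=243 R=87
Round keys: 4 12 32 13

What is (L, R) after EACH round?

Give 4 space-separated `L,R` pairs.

Round 1 (k=4): L=87 R=144
Round 2 (k=12): L=144 R=144
Round 3 (k=32): L=144 R=151
Round 4 (k=13): L=151 R=34

Answer: 87,144 144,144 144,151 151,34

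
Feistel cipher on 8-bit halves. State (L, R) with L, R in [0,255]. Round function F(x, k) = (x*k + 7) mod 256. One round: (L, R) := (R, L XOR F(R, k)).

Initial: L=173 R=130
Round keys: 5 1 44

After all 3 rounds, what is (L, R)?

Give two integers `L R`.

Answer: 193 15

Derivation:
Round 1 (k=5): L=130 R=60
Round 2 (k=1): L=60 R=193
Round 3 (k=44): L=193 R=15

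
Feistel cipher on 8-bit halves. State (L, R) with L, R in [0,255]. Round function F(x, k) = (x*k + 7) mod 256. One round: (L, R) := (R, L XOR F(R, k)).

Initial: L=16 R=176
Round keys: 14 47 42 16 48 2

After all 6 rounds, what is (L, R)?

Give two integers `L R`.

Answer: 71 130

Derivation:
Round 1 (k=14): L=176 R=183
Round 2 (k=47): L=183 R=16
Round 3 (k=42): L=16 R=16
Round 4 (k=16): L=16 R=23
Round 5 (k=48): L=23 R=71
Round 6 (k=2): L=71 R=130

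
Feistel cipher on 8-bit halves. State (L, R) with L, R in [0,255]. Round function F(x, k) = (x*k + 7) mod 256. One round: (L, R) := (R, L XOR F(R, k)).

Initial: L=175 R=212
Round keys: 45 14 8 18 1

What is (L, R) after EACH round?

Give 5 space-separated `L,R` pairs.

Round 1 (k=45): L=212 R=228
Round 2 (k=14): L=228 R=171
Round 3 (k=8): L=171 R=187
Round 4 (k=18): L=187 R=134
Round 5 (k=1): L=134 R=54

Answer: 212,228 228,171 171,187 187,134 134,54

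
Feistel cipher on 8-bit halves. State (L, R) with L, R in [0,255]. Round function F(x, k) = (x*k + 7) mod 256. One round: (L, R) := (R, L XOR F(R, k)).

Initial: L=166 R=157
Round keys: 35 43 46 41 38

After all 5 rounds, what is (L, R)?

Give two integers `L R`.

Round 1 (k=35): L=157 R=216
Round 2 (k=43): L=216 R=210
Round 3 (k=46): L=210 R=27
Round 4 (k=41): L=27 R=136
Round 5 (k=38): L=136 R=44

Answer: 136 44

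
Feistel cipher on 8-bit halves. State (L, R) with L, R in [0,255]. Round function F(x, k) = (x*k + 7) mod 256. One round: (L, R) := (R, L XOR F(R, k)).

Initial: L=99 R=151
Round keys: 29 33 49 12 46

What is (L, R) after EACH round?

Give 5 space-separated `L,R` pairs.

Round 1 (k=29): L=151 R=65
Round 2 (k=33): L=65 R=255
Round 3 (k=49): L=255 R=151
Round 4 (k=12): L=151 R=228
Round 5 (k=46): L=228 R=104

Answer: 151,65 65,255 255,151 151,228 228,104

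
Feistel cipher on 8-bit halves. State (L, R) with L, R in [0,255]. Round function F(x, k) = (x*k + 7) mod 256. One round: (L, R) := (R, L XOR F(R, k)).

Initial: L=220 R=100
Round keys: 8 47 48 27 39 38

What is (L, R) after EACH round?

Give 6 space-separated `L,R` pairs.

Round 1 (k=8): L=100 R=251
Round 2 (k=47): L=251 R=120
Round 3 (k=48): L=120 R=124
Round 4 (k=27): L=124 R=99
Round 5 (k=39): L=99 R=96
Round 6 (k=38): L=96 R=36

Answer: 100,251 251,120 120,124 124,99 99,96 96,36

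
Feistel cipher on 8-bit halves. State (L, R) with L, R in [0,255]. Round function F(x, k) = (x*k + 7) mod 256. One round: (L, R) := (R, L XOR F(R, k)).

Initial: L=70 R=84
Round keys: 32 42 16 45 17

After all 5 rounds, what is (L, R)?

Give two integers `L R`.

Answer: 128 17

Derivation:
Round 1 (k=32): L=84 R=193
Round 2 (k=42): L=193 R=229
Round 3 (k=16): L=229 R=150
Round 4 (k=45): L=150 R=128
Round 5 (k=17): L=128 R=17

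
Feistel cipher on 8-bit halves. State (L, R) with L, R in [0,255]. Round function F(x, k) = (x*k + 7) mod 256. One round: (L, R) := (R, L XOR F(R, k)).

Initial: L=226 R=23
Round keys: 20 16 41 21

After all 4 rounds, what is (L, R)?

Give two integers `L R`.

Answer: 54 117

Derivation:
Round 1 (k=20): L=23 R=49
Round 2 (k=16): L=49 R=0
Round 3 (k=41): L=0 R=54
Round 4 (k=21): L=54 R=117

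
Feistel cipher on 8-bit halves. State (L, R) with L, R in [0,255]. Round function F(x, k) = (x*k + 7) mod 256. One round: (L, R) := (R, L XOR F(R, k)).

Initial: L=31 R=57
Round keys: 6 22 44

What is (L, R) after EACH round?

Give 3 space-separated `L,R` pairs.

Answer: 57,66 66,138 138,253

Derivation:
Round 1 (k=6): L=57 R=66
Round 2 (k=22): L=66 R=138
Round 3 (k=44): L=138 R=253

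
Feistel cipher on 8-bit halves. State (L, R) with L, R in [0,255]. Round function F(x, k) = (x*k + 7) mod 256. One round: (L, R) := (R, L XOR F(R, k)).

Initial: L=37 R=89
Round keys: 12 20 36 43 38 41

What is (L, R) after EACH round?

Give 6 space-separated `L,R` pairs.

Round 1 (k=12): L=89 R=22
Round 2 (k=20): L=22 R=230
Round 3 (k=36): L=230 R=73
Round 4 (k=43): L=73 R=172
Round 5 (k=38): L=172 R=198
Round 6 (k=41): L=198 R=17

Answer: 89,22 22,230 230,73 73,172 172,198 198,17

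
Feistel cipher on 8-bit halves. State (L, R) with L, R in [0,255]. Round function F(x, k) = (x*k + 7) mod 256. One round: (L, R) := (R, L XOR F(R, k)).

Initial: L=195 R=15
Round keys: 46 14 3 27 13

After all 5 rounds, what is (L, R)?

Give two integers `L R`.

Answer: 94 140

Derivation:
Round 1 (k=46): L=15 R=122
Round 2 (k=14): L=122 R=188
Round 3 (k=3): L=188 R=65
Round 4 (k=27): L=65 R=94
Round 5 (k=13): L=94 R=140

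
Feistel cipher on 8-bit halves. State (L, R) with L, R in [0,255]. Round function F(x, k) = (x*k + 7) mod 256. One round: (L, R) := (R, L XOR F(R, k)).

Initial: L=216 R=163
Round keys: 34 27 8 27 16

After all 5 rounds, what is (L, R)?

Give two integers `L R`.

Round 1 (k=34): L=163 R=117
Round 2 (k=27): L=117 R=253
Round 3 (k=8): L=253 R=154
Round 4 (k=27): L=154 R=184
Round 5 (k=16): L=184 R=29

Answer: 184 29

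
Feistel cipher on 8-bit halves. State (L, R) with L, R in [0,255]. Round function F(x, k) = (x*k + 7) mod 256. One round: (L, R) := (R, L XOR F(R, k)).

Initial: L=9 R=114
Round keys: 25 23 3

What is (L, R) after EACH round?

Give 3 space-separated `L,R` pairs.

Answer: 114,32 32,149 149,230

Derivation:
Round 1 (k=25): L=114 R=32
Round 2 (k=23): L=32 R=149
Round 3 (k=3): L=149 R=230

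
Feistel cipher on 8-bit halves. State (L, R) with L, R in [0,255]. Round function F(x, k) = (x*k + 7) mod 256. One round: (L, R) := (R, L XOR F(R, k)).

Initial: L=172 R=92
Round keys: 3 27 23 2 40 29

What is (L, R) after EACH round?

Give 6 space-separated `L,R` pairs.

Round 1 (k=3): L=92 R=183
Round 2 (k=27): L=183 R=8
Round 3 (k=23): L=8 R=8
Round 4 (k=2): L=8 R=31
Round 5 (k=40): L=31 R=215
Round 6 (k=29): L=215 R=125

Answer: 92,183 183,8 8,8 8,31 31,215 215,125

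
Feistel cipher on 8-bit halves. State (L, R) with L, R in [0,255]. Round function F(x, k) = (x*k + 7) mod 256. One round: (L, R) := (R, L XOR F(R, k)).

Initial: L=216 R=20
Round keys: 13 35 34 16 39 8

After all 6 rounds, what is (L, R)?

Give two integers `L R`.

Answer: 112 180

Derivation:
Round 1 (k=13): L=20 R=211
Round 2 (k=35): L=211 R=244
Round 3 (k=34): L=244 R=188
Round 4 (k=16): L=188 R=51
Round 5 (k=39): L=51 R=112
Round 6 (k=8): L=112 R=180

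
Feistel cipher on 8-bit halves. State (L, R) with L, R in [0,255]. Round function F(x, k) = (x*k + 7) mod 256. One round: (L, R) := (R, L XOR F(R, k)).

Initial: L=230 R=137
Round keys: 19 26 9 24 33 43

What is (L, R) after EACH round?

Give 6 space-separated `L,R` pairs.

Answer: 137,212 212,6 6,233 233,217 217,233 233,243

Derivation:
Round 1 (k=19): L=137 R=212
Round 2 (k=26): L=212 R=6
Round 3 (k=9): L=6 R=233
Round 4 (k=24): L=233 R=217
Round 5 (k=33): L=217 R=233
Round 6 (k=43): L=233 R=243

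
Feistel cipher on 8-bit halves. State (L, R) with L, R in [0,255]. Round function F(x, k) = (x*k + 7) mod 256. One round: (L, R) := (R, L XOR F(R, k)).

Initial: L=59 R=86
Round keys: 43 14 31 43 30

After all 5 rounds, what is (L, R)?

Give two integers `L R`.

Answer: 162 243

Derivation:
Round 1 (k=43): L=86 R=66
Round 2 (k=14): L=66 R=245
Round 3 (k=31): L=245 R=240
Round 4 (k=43): L=240 R=162
Round 5 (k=30): L=162 R=243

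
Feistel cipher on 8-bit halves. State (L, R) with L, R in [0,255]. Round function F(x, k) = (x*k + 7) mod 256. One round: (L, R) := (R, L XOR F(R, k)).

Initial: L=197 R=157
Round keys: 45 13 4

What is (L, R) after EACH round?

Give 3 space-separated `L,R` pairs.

Answer: 157,101 101,181 181,190

Derivation:
Round 1 (k=45): L=157 R=101
Round 2 (k=13): L=101 R=181
Round 3 (k=4): L=181 R=190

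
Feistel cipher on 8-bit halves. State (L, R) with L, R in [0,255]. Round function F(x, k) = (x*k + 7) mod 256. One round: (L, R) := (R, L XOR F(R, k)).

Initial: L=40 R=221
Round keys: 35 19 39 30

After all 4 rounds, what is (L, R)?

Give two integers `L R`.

Answer: 165 41

Derivation:
Round 1 (k=35): L=221 R=22
Round 2 (k=19): L=22 R=116
Round 3 (k=39): L=116 R=165
Round 4 (k=30): L=165 R=41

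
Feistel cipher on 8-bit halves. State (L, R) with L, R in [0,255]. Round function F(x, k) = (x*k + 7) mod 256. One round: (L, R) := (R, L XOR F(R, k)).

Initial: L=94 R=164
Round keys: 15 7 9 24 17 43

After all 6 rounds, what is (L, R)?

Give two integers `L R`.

Answer: 24 222

Derivation:
Round 1 (k=15): L=164 R=253
Round 2 (k=7): L=253 R=86
Round 3 (k=9): L=86 R=240
Round 4 (k=24): L=240 R=209
Round 5 (k=17): L=209 R=24
Round 6 (k=43): L=24 R=222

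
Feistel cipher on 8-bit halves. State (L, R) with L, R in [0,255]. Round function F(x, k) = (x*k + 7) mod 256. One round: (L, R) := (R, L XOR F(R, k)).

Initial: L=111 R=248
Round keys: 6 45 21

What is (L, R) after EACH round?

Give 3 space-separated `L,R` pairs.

Round 1 (k=6): L=248 R=184
Round 2 (k=45): L=184 R=167
Round 3 (k=21): L=167 R=2

Answer: 248,184 184,167 167,2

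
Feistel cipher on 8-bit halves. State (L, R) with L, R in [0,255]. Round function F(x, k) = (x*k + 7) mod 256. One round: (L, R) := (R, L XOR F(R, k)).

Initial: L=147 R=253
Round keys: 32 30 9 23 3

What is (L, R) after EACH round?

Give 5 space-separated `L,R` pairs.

Answer: 253,52 52,226 226,205 205,144 144,122

Derivation:
Round 1 (k=32): L=253 R=52
Round 2 (k=30): L=52 R=226
Round 3 (k=9): L=226 R=205
Round 4 (k=23): L=205 R=144
Round 5 (k=3): L=144 R=122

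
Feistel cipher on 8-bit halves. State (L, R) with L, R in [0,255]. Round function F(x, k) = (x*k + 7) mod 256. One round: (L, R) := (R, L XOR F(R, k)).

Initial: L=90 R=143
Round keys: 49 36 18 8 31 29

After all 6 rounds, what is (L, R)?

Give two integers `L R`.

Answer: 11 225

Derivation:
Round 1 (k=49): L=143 R=60
Round 2 (k=36): L=60 R=248
Round 3 (k=18): L=248 R=75
Round 4 (k=8): L=75 R=167
Round 5 (k=31): L=167 R=11
Round 6 (k=29): L=11 R=225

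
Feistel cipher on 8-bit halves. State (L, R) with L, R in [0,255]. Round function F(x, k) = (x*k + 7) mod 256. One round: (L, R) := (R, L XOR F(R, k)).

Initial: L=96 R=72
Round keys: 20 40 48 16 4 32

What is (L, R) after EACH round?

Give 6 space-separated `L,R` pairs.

Round 1 (k=20): L=72 R=199
Round 2 (k=40): L=199 R=87
Round 3 (k=48): L=87 R=144
Round 4 (k=16): L=144 R=80
Round 5 (k=4): L=80 R=215
Round 6 (k=32): L=215 R=183

Answer: 72,199 199,87 87,144 144,80 80,215 215,183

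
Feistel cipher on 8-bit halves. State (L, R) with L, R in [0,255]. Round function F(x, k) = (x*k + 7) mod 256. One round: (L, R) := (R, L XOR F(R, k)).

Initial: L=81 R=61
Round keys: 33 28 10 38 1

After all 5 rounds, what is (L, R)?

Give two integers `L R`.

Round 1 (k=33): L=61 R=181
Round 2 (k=28): L=181 R=238
Round 3 (k=10): L=238 R=230
Round 4 (k=38): L=230 R=197
Round 5 (k=1): L=197 R=42

Answer: 197 42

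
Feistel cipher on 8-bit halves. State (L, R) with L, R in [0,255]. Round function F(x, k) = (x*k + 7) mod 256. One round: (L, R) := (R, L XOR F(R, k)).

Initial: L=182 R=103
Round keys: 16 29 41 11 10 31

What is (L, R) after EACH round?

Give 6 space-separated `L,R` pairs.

Answer: 103,193 193,131 131,195 195,235 235,246 246,58

Derivation:
Round 1 (k=16): L=103 R=193
Round 2 (k=29): L=193 R=131
Round 3 (k=41): L=131 R=195
Round 4 (k=11): L=195 R=235
Round 5 (k=10): L=235 R=246
Round 6 (k=31): L=246 R=58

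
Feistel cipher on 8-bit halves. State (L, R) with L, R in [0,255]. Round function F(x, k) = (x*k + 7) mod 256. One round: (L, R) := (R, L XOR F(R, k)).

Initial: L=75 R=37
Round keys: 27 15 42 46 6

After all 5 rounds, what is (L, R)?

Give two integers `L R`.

Round 1 (k=27): L=37 R=165
Round 2 (k=15): L=165 R=151
Round 3 (k=42): L=151 R=104
Round 4 (k=46): L=104 R=32
Round 5 (k=6): L=32 R=175

Answer: 32 175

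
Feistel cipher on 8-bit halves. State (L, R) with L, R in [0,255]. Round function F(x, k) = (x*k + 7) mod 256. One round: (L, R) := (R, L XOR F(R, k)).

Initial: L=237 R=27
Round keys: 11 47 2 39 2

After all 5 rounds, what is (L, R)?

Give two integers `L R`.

Answer: 210 127

Derivation:
Round 1 (k=11): L=27 R=221
Round 2 (k=47): L=221 R=129
Round 3 (k=2): L=129 R=212
Round 4 (k=39): L=212 R=210
Round 5 (k=2): L=210 R=127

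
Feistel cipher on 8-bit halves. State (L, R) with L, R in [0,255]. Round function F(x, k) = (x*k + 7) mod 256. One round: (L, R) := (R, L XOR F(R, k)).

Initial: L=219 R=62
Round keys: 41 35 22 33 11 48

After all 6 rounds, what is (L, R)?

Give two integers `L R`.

Round 1 (k=41): L=62 R=46
Round 2 (k=35): L=46 R=111
Round 3 (k=22): L=111 R=191
Round 4 (k=33): L=191 R=201
Round 5 (k=11): L=201 R=21
Round 6 (k=48): L=21 R=62

Answer: 21 62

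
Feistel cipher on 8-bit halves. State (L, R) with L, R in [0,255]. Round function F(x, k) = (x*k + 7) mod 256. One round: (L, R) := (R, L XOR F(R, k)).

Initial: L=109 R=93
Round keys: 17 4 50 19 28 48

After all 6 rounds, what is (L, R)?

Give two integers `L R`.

Round 1 (k=17): L=93 R=89
Round 2 (k=4): L=89 R=54
Round 3 (k=50): L=54 R=202
Round 4 (k=19): L=202 R=51
Round 5 (k=28): L=51 R=81
Round 6 (k=48): L=81 R=4

Answer: 81 4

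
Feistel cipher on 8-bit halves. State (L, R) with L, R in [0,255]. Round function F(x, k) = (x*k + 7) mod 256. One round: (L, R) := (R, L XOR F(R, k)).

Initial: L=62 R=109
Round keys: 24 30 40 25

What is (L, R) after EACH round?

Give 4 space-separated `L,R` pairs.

Round 1 (k=24): L=109 R=1
Round 2 (k=30): L=1 R=72
Round 3 (k=40): L=72 R=70
Round 4 (k=25): L=70 R=149

Answer: 109,1 1,72 72,70 70,149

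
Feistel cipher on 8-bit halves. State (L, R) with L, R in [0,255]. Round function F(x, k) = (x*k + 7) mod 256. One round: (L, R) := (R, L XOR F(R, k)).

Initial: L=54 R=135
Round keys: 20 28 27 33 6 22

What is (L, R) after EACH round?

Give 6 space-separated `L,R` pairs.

Answer: 135,165 165,148 148,6 6,89 89,27 27,0

Derivation:
Round 1 (k=20): L=135 R=165
Round 2 (k=28): L=165 R=148
Round 3 (k=27): L=148 R=6
Round 4 (k=33): L=6 R=89
Round 5 (k=6): L=89 R=27
Round 6 (k=22): L=27 R=0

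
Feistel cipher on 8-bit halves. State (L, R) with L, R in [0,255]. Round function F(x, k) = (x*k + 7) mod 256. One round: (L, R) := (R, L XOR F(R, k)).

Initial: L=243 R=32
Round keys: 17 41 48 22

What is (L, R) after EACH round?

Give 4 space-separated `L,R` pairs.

Answer: 32,212 212,219 219,195 195,18

Derivation:
Round 1 (k=17): L=32 R=212
Round 2 (k=41): L=212 R=219
Round 3 (k=48): L=219 R=195
Round 4 (k=22): L=195 R=18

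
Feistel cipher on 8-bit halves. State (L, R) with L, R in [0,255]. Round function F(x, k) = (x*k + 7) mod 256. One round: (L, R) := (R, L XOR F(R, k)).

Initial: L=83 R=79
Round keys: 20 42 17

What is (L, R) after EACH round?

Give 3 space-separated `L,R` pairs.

Answer: 79,96 96,136 136,111

Derivation:
Round 1 (k=20): L=79 R=96
Round 2 (k=42): L=96 R=136
Round 3 (k=17): L=136 R=111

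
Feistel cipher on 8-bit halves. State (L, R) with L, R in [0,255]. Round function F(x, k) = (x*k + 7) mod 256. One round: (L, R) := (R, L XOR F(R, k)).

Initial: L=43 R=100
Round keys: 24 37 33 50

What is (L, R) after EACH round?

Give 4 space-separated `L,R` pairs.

Round 1 (k=24): L=100 R=76
Round 2 (k=37): L=76 R=103
Round 3 (k=33): L=103 R=2
Round 4 (k=50): L=2 R=12

Answer: 100,76 76,103 103,2 2,12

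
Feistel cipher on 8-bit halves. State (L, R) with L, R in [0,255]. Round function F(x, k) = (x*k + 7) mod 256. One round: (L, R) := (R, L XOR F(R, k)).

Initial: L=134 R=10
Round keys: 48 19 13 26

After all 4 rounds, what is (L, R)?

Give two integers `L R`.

Answer: 22 115

Derivation:
Round 1 (k=48): L=10 R=97
Round 2 (k=19): L=97 R=48
Round 3 (k=13): L=48 R=22
Round 4 (k=26): L=22 R=115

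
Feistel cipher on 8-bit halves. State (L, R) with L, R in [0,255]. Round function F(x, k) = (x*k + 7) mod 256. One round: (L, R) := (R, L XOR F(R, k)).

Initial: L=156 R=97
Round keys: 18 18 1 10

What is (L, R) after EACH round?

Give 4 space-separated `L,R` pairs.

Round 1 (k=18): L=97 R=69
Round 2 (k=18): L=69 R=128
Round 3 (k=1): L=128 R=194
Round 4 (k=10): L=194 R=27

Answer: 97,69 69,128 128,194 194,27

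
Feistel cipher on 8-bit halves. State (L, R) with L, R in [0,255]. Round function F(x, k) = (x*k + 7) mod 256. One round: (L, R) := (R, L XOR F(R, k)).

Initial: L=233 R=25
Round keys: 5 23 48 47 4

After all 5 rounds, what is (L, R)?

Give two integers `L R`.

Answer: 166 229

Derivation:
Round 1 (k=5): L=25 R=109
Round 2 (k=23): L=109 R=203
Round 3 (k=48): L=203 R=122
Round 4 (k=47): L=122 R=166
Round 5 (k=4): L=166 R=229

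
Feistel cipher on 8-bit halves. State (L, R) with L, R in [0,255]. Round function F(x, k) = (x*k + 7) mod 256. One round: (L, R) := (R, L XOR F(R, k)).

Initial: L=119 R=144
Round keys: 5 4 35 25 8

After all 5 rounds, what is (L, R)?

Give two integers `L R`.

Answer: 164 171

Derivation:
Round 1 (k=5): L=144 R=160
Round 2 (k=4): L=160 R=23
Round 3 (k=35): L=23 R=140
Round 4 (k=25): L=140 R=164
Round 5 (k=8): L=164 R=171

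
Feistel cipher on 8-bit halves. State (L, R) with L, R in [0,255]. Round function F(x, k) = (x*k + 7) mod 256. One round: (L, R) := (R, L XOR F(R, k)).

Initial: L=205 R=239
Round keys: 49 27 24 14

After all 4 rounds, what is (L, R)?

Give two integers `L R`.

Answer: 228 160

Derivation:
Round 1 (k=49): L=239 R=11
Round 2 (k=27): L=11 R=223
Round 3 (k=24): L=223 R=228
Round 4 (k=14): L=228 R=160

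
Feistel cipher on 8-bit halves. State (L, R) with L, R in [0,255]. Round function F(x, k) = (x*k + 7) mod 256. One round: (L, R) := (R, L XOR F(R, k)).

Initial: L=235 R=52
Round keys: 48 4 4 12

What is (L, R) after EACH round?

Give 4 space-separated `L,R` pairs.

Round 1 (k=48): L=52 R=44
Round 2 (k=4): L=44 R=131
Round 3 (k=4): L=131 R=63
Round 4 (k=12): L=63 R=120

Answer: 52,44 44,131 131,63 63,120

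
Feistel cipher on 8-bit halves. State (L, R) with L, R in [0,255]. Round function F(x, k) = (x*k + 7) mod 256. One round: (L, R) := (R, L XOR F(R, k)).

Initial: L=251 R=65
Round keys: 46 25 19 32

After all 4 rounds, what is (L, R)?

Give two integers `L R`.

Answer: 189 67

Derivation:
Round 1 (k=46): L=65 R=78
Round 2 (k=25): L=78 R=228
Round 3 (k=19): L=228 R=189
Round 4 (k=32): L=189 R=67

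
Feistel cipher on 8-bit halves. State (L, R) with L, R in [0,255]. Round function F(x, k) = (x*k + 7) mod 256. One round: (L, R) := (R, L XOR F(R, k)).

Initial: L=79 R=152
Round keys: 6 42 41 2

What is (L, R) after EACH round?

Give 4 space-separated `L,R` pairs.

Answer: 152,216 216,239 239,150 150,220

Derivation:
Round 1 (k=6): L=152 R=216
Round 2 (k=42): L=216 R=239
Round 3 (k=41): L=239 R=150
Round 4 (k=2): L=150 R=220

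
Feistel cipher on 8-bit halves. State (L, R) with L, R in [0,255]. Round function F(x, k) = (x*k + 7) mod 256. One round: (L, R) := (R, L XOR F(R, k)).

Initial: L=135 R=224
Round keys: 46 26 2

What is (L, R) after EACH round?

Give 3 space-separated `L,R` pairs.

Answer: 224,192 192,103 103,21

Derivation:
Round 1 (k=46): L=224 R=192
Round 2 (k=26): L=192 R=103
Round 3 (k=2): L=103 R=21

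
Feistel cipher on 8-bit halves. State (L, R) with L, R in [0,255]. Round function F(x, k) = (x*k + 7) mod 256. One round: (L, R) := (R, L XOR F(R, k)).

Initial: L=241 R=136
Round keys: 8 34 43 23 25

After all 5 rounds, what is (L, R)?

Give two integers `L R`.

Round 1 (k=8): L=136 R=182
Round 2 (k=34): L=182 R=187
Round 3 (k=43): L=187 R=198
Round 4 (k=23): L=198 R=106
Round 5 (k=25): L=106 R=167

Answer: 106 167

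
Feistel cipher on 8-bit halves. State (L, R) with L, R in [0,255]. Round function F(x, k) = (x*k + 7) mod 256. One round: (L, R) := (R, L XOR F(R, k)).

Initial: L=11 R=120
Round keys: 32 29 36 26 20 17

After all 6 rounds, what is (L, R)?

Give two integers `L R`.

Round 1 (k=32): L=120 R=12
Round 2 (k=29): L=12 R=27
Round 3 (k=36): L=27 R=223
Round 4 (k=26): L=223 R=182
Round 5 (k=20): L=182 R=224
Round 6 (k=17): L=224 R=81

Answer: 224 81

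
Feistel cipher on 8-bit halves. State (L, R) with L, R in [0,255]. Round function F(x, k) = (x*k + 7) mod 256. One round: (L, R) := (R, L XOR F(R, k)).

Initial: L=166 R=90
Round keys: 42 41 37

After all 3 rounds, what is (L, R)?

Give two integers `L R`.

Round 1 (k=42): L=90 R=109
Round 2 (k=41): L=109 R=38
Round 3 (k=37): L=38 R=232

Answer: 38 232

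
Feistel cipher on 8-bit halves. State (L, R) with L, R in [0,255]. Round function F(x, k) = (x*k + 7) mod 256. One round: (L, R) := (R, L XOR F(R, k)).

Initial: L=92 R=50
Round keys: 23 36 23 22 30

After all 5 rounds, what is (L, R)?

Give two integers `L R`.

Round 1 (k=23): L=50 R=217
Round 2 (k=36): L=217 R=185
Round 3 (k=23): L=185 R=127
Round 4 (k=22): L=127 R=72
Round 5 (k=30): L=72 R=8

Answer: 72 8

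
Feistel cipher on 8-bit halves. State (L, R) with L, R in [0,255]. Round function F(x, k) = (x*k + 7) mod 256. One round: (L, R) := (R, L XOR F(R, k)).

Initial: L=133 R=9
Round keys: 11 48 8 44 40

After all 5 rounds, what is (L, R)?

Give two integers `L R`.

Round 1 (k=11): L=9 R=239
Round 2 (k=48): L=239 R=222
Round 3 (k=8): L=222 R=24
Round 4 (k=44): L=24 R=249
Round 5 (k=40): L=249 R=247

Answer: 249 247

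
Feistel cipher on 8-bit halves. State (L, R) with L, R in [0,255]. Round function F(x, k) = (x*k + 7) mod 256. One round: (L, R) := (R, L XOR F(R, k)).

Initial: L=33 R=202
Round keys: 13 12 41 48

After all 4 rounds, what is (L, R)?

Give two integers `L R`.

Round 1 (k=13): L=202 R=104
Round 2 (k=12): L=104 R=45
Round 3 (k=41): L=45 R=84
Round 4 (k=48): L=84 R=234

Answer: 84 234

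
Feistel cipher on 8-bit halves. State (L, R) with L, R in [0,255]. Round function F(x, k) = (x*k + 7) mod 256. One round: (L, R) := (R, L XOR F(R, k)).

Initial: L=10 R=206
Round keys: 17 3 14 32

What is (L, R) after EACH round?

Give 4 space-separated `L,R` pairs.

Answer: 206,191 191,138 138,44 44,13

Derivation:
Round 1 (k=17): L=206 R=191
Round 2 (k=3): L=191 R=138
Round 3 (k=14): L=138 R=44
Round 4 (k=32): L=44 R=13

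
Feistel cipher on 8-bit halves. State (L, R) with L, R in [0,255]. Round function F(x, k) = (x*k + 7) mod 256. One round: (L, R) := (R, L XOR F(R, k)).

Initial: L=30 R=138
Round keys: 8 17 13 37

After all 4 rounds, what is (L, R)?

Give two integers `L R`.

Answer: 32 205

Derivation:
Round 1 (k=8): L=138 R=73
Round 2 (k=17): L=73 R=106
Round 3 (k=13): L=106 R=32
Round 4 (k=37): L=32 R=205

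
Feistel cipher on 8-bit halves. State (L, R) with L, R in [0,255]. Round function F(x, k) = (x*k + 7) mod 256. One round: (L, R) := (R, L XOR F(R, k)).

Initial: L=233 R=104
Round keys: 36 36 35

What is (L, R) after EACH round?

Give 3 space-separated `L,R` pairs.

Round 1 (k=36): L=104 R=78
Round 2 (k=36): L=78 R=151
Round 3 (k=35): L=151 R=226

Answer: 104,78 78,151 151,226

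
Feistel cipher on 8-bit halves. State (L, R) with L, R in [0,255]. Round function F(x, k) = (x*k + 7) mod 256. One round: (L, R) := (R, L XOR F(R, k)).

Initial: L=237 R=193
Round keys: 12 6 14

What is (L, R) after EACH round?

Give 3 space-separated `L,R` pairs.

Round 1 (k=12): L=193 R=254
Round 2 (k=6): L=254 R=58
Round 3 (k=14): L=58 R=205

Answer: 193,254 254,58 58,205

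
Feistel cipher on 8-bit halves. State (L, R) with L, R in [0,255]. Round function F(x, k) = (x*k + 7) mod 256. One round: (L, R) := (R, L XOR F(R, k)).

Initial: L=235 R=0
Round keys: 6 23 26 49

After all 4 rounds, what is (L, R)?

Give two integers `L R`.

Answer: 233 155

Derivation:
Round 1 (k=6): L=0 R=236
Round 2 (k=23): L=236 R=59
Round 3 (k=26): L=59 R=233
Round 4 (k=49): L=233 R=155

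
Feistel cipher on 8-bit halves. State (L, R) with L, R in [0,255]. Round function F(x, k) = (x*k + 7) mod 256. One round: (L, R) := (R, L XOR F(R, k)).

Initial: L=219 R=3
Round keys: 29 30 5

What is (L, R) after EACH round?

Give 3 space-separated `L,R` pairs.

Answer: 3,133 133,158 158,152

Derivation:
Round 1 (k=29): L=3 R=133
Round 2 (k=30): L=133 R=158
Round 3 (k=5): L=158 R=152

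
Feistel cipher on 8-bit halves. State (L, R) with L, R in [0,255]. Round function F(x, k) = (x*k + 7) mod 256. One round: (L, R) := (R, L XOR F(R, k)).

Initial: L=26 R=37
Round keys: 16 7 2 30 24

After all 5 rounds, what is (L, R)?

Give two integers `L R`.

Round 1 (k=16): L=37 R=77
Round 2 (k=7): L=77 R=7
Round 3 (k=2): L=7 R=88
Round 4 (k=30): L=88 R=80
Round 5 (k=24): L=80 R=223

Answer: 80 223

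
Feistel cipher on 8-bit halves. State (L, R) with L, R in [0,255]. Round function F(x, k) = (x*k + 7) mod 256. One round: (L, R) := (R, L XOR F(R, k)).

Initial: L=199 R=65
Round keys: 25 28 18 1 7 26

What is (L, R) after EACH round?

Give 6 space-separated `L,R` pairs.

Answer: 65,167 167,10 10,28 28,41 41,58 58,194

Derivation:
Round 1 (k=25): L=65 R=167
Round 2 (k=28): L=167 R=10
Round 3 (k=18): L=10 R=28
Round 4 (k=1): L=28 R=41
Round 5 (k=7): L=41 R=58
Round 6 (k=26): L=58 R=194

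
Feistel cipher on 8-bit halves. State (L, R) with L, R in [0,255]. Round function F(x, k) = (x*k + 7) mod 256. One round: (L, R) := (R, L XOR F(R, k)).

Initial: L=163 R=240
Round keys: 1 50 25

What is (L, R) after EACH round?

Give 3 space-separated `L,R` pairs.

Round 1 (k=1): L=240 R=84
Round 2 (k=50): L=84 R=159
Round 3 (k=25): L=159 R=218

Answer: 240,84 84,159 159,218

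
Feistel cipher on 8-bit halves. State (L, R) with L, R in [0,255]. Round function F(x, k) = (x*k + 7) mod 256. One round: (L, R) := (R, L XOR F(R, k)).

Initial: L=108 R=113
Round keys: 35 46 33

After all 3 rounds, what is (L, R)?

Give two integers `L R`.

Round 1 (k=35): L=113 R=22
Round 2 (k=46): L=22 R=138
Round 3 (k=33): L=138 R=199

Answer: 138 199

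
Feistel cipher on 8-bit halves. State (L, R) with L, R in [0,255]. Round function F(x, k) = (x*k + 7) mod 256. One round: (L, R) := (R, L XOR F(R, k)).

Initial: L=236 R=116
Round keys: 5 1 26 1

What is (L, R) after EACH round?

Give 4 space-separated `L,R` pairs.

Answer: 116,167 167,218 218,140 140,73

Derivation:
Round 1 (k=5): L=116 R=167
Round 2 (k=1): L=167 R=218
Round 3 (k=26): L=218 R=140
Round 4 (k=1): L=140 R=73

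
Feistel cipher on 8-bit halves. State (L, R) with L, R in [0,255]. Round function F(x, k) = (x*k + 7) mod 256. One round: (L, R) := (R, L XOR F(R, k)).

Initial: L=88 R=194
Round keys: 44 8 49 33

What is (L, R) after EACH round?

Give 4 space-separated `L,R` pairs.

Round 1 (k=44): L=194 R=7
Round 2 (k=8): L=7 R=253
Round 3 (k=49): L=253 R=115
Round 4 (k=33): L=115 R=39

Answer: 194,7 7,253 253,115 115,39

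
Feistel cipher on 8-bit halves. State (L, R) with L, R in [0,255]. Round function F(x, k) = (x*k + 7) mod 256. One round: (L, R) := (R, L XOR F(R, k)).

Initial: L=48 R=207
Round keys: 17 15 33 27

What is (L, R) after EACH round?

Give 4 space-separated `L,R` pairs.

Round 1 (k=17): L=207 R=246
Round 2 (k=15): L=246 R=190
Round 3 (k=33): L=190 R=115
Round 4 (k=27): L=115 R=150

Answer: 207,246 246,190 190,115 115,150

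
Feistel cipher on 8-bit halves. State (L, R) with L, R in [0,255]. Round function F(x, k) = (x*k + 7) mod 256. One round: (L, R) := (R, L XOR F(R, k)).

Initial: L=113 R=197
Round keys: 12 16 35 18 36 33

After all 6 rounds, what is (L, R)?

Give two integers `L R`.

Answer: 156 116

Derivation:
Round 1 (k=12): L=197 R=50
Round 2 (k=16): L=50 R=226
Round 3 (k=35): L=226 R=223
Round 4 (k=18): L=223 R=87
Round 5 (k=36): L=87 R=156
Round 6 (k=33): L=156 R=116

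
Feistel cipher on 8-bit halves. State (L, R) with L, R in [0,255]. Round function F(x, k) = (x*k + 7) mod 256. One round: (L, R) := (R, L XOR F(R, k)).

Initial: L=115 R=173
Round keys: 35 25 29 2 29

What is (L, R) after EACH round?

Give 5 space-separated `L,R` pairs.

Round 1 (k=35): L=173 R=221
Round 2 (k=25): L=221 R=49
Round 3 (k=29): L=49 R=73
Round 4 (k=2): L=73 R=168
Round 5 (k=29): L=168 R=70

Answer: 173,221 221,49 49,73 73,168 168,70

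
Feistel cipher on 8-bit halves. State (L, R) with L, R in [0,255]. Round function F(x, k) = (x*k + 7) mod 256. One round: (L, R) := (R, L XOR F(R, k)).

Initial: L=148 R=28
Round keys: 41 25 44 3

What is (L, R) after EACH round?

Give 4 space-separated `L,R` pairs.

Answer: 28,23 23,90 90,104 104,101

Derivation:
Round 1 (k=41): L=28 R=23
Round 2 (k=25): L=23 R=90
Round 3 (k=44): L=90 R=104
Round 4 (k=3): L=104 R=101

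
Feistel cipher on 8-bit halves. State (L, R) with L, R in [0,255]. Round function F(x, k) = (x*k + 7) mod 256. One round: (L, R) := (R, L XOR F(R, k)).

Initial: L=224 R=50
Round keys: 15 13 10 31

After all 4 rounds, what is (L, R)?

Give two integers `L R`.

Round 1 (k=15): L=50 R=21
Round 2 (k=13): L=21 R=42
Round 3 (k=10): L=42 R=190
Round 4 (k=31): L=190 R=35

Answer: 190 35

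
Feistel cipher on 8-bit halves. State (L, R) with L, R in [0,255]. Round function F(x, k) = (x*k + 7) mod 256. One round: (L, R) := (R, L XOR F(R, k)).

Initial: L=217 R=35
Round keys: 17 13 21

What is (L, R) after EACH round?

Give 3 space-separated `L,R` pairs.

Answer: 35,131 131,141 141,27

Derivation:
Round 1 (k=17): L=35 R=131
Round 2 (k=13): L=131 R=141
Round 3 (k=21): L=141 R=27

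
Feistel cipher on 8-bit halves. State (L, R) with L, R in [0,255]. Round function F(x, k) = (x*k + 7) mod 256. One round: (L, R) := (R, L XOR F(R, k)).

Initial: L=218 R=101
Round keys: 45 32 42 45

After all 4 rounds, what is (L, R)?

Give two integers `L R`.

Answer: 137 62

Derivation:
Round 1 (k=45): L=101 R=18
Round 2 (k=32): L=18 R=34
Round 3 (k=42): L=34 R=137
Round 4 (k=45): L=137 R=62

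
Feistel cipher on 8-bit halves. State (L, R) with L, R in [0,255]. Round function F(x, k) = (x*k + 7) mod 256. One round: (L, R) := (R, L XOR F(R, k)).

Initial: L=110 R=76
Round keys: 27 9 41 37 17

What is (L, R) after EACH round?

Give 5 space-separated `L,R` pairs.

Round 1 (k=27): L=76 R=101
Round 2 (k=9): L=101 R=216
Round 3 (k=41): L=216 R=250
Round 4 (k=37): L=250 R=241
Round 5 (k=17): L=241 R=242

Answer: 76,101 101,216 216,250 250,241 241,242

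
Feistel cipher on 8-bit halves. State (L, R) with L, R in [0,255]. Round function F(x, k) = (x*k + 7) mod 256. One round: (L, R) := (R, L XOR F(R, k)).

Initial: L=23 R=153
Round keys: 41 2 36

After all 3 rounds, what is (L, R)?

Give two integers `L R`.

Round 1 (k=41): L=153 R=159
Round 2 (k=2): L=159 R=220
Round 3 (k=36): L=220 R=104

Answer: 220 104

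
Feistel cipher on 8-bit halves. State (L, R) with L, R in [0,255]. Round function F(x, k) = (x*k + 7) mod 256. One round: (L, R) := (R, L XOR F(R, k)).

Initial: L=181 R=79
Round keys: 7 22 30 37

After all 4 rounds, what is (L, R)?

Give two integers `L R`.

Answer: 86 79

Derivation:
Round 1 (k=7): L=79 R=133
Round 2 (k=22): L=133 R=58
Round 3 (k=30): L=58 R=86
Round 4 (k=37): L=86 R=79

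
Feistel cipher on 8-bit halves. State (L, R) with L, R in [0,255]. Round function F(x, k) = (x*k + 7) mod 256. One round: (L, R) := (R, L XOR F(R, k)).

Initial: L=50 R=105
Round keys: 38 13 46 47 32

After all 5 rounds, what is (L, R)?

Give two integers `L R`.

Round 1 (k=38): L=105 R=175
Round 2 (k=13): L=175 R=131
Round 3 (k=46): L=131 R=62
Round 4 (k=47): L=62 R=234
Round 5 (k=32): L=234 R=121

Answer: 234 121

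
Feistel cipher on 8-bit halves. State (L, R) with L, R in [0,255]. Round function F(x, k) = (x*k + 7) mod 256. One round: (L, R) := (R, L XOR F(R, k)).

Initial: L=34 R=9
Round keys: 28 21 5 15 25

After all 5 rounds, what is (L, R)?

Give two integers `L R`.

Answer: 211 19

Derivation:
Round 1 (k=28): L=9 R=33
Round 2 (k=21): L=33 R=181
Round 3 (k=5): L=181 R=177
Round 4 (k=15): L=177 R=211
Round 5 (k=25): L=211 R=19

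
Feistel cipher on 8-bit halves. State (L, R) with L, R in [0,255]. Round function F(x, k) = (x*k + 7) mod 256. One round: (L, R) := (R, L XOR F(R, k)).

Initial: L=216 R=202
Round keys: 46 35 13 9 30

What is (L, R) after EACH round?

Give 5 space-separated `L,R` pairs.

Answer: 202,139 139,194 194,106 106,3 3,11

Derivation:
Round 1 (k=46): L=202 R=139
Round 2 (k=35): L=139 R=194
Round 3 (k=13): L=194 R=106
Round 4 (k=9): L=106 R=3
Round 5 (k=30): L=3 R=11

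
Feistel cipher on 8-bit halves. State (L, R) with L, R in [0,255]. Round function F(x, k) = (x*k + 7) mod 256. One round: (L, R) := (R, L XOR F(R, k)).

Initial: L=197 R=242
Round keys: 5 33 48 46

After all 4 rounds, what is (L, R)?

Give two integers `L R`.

Round 1 (k=5): L=242 R=4
Round 2 (k=33): L=4 R=121
Round 3 (k=48): L=121 R=179
Round 4 (k=46): L=179 R=72

Answer: 179 72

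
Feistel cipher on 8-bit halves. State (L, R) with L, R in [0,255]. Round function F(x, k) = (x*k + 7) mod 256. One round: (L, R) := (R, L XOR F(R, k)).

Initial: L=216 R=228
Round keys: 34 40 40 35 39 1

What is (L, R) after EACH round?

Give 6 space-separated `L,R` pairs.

Answer: 228,151 151,123 123,168 168,132 132,139 139,22

Derivation:
Round 1 (k=34): L=228 R=151
Round 2 (k=40): L=151 R=123
Round 3 (k=40): L=123 R=168
Round 4 (k=35): L=168 R=132
Round 5 (k=39): L=132 R=139
Round 6 (k=1): L=139 R=22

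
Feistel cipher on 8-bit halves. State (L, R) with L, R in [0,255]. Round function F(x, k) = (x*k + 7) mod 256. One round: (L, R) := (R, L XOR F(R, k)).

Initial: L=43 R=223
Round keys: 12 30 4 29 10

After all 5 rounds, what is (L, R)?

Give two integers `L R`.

Answer: 122 124

Derivation:
Round 1 (k=12): L=223 R=80
Round 2 (k=30): L=80 R=184
Round 3 (k=4): L=184 R=183
Round 4 (k=29): L=183 R=122
Round 5 (k=10): L=122 R=124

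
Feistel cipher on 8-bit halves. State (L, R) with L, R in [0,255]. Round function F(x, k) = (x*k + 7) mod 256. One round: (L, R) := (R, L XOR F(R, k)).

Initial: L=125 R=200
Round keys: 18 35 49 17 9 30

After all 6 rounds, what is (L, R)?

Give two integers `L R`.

Answer: 49 29

Derivation:
Round 1 (k=18): L=200 R=106
Round 2 (k=35): L=106 R=77
Round 3 (k=49): L=77 R=174
Round 4 (k=17): L=174 R=216
Round 5 (k=9): L=216 R=49
Round 6 (k=30): L=49 R=29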